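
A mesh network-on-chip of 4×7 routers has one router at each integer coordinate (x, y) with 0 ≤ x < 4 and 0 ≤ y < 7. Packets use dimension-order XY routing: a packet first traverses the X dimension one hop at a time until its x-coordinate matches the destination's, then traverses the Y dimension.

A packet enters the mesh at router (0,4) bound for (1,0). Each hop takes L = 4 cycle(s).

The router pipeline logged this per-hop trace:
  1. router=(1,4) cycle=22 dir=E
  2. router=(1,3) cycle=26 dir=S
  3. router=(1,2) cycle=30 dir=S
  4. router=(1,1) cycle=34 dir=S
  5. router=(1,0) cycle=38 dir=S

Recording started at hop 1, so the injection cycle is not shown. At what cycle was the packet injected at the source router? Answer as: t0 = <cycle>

t0 = 18

At hop 1 the cycle is 22; in general cyc_k = t0 + kL.
t0 = cyc[1] − L = 22 − 4 = 18.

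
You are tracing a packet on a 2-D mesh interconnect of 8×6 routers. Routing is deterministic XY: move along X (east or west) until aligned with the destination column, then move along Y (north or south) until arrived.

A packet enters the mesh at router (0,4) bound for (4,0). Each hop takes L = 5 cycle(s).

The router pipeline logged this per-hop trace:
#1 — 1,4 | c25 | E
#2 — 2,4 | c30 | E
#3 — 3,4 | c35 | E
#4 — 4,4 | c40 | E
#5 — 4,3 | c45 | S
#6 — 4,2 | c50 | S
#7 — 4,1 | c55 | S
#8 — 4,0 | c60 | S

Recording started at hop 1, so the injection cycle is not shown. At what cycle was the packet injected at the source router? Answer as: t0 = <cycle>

t0 = 20

Hop 1 reached at cycle 25; hop k is at t0 + k·L.
Therefore t0 = 25 − L = 20.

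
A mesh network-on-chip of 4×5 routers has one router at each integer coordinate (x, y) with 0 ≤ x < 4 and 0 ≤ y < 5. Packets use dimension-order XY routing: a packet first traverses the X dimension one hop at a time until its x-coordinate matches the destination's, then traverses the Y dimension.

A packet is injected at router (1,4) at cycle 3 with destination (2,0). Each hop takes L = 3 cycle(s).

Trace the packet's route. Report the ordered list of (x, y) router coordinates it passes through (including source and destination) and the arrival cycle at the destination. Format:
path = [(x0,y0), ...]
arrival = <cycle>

path = [(1,4), (2,4), (2,3), (2,2), (2,1), (2,0)]
arrival = 18

[0] x=1 y=4 t=3
[1] x=2 y=4 t=6 →E
[2] x=2 y=3 t=9 →S
[3] x=2 y=2 t=12 →S
[4] x=2 y=1 t=15 →S
[5] x=2 y=0 t=18 →S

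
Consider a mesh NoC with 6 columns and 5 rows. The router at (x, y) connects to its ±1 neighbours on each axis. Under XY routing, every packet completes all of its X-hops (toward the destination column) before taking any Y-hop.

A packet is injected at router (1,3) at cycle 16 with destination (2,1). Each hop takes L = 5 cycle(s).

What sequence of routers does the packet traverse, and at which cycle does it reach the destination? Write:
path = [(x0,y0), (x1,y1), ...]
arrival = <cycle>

hop 0: (1,3) @ cyc 16
hop 1: (2,3) @ cyc 21  [E]
hop 2: (2,2) @ cyc 26  [S]
hop 3: (2,1) @ cyc 31  [S]

path = [(1,3), (2,3), (2,2), (2,1)]
arrival = 31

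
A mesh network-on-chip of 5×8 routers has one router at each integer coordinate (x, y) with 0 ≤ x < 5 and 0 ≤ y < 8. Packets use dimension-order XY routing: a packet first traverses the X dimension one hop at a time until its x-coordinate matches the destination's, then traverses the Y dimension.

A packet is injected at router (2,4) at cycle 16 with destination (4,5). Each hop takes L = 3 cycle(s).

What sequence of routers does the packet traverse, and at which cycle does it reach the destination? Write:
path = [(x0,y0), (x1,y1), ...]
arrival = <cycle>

path = [(2,4), (3,4), (4,4), (4,5)]
arrival = 25

t=16: at (2,4)
t=19: at (3,4) after E
t=22: at (4,4) after E
t=25: at (4,5) after N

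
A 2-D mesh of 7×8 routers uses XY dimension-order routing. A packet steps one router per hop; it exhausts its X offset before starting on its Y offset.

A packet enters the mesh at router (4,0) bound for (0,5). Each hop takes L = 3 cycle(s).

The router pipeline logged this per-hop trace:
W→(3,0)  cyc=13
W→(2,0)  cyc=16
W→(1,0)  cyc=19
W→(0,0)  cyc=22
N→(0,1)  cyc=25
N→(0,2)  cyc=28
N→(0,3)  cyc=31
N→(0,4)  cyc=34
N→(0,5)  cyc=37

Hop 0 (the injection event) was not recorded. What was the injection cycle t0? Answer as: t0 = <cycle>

t0 = 10

The first recorded entry is hop 1 at cycle 13.
So t0 = 13 − 1·3 = 10.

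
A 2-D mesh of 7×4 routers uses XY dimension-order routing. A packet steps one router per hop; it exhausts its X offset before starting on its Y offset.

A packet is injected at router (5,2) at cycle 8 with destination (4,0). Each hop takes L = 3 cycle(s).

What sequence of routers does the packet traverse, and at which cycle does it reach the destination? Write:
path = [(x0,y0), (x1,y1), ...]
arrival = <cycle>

path = [(5,2), (4,2), (4,1), (4,0)]
arrival = 17

[0] x=5 y=2 t=8
[1] x=4 y=2 t=11 →W
[2] x=4 y=1 t=14 →S
[3] x=4 y=0 t=17 →S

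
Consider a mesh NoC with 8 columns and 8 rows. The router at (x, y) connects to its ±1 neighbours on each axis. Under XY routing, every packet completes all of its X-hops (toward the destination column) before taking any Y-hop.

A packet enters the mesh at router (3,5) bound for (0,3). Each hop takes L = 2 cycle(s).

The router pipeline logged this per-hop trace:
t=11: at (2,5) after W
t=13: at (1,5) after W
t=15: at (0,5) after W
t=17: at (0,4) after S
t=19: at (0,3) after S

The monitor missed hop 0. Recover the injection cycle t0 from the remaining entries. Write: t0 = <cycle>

t0 = 9

The first recorded entry is hop 1 at cycle 11.
t0 = cyc[1] − L = 11 − 2 = 9.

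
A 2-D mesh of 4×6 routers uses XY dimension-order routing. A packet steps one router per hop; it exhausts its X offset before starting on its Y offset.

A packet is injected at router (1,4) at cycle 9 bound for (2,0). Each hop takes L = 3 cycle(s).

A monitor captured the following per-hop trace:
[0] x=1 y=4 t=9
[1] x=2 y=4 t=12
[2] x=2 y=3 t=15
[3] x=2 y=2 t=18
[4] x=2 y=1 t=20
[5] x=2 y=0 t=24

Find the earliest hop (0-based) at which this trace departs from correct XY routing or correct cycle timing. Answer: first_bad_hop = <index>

[1] (+1,+0) / 3c ⇒ ok
[2] (+0,-1) / 3c ⇒ ok
[3] (+0,-1) / 3c ⇒ ok
[4] (+0,-1) / 2c ⇒ BAD: Δcyc=2≠L

first_bad_hop = 4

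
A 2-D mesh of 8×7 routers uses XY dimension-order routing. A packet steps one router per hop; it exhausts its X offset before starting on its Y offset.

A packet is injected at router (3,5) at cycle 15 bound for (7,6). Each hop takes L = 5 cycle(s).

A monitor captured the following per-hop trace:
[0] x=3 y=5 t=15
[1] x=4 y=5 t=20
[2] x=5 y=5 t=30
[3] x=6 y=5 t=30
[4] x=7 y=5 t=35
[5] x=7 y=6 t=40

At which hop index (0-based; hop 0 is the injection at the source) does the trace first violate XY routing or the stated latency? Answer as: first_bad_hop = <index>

hop 1: step (+1,+0), +5 cyc — ok
hop 2: step (+1,+0), +10 cyc — BAD: Δcyc=10≠L

first_bad_hop = 2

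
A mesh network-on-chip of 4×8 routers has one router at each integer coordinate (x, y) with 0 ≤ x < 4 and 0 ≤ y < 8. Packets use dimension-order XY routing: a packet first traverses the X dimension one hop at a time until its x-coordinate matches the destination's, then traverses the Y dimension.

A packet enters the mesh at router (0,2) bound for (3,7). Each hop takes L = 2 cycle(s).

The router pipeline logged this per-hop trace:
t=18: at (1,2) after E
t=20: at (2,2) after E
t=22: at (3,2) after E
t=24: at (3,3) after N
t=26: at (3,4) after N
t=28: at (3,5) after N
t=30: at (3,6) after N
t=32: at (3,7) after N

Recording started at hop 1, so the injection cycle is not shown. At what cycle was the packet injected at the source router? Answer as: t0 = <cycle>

Hop 1 reached at cycle 18; hop k is at t0 + k·L.
Therefore t0 = 18 − L = 16.

t0 = 16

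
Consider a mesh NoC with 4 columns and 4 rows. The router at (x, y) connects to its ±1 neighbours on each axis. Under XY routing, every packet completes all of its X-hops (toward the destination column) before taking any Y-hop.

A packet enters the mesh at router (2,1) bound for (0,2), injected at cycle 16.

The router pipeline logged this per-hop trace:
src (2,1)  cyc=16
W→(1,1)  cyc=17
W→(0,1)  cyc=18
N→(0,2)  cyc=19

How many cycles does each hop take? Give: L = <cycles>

Between hops 0 and 1 the cycle counter advances 17 − 16 = 1.
One hop costs L cycles, so L = 1.

L = 1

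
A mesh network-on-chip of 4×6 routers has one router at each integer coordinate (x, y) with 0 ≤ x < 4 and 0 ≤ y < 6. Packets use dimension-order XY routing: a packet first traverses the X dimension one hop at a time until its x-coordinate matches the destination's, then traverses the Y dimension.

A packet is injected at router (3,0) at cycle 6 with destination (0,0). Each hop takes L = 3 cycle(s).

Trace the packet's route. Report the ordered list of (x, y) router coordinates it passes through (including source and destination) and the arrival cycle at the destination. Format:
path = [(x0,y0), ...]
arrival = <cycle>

#0 — 3,0 | c6
#1 — 2,0 | c9 | W
#2 — 1,0 | c12 | W
#3 — 0,0 | c15 | W

path = [(3,0), (2,0), (1,0), (0,0)]
arrival = 15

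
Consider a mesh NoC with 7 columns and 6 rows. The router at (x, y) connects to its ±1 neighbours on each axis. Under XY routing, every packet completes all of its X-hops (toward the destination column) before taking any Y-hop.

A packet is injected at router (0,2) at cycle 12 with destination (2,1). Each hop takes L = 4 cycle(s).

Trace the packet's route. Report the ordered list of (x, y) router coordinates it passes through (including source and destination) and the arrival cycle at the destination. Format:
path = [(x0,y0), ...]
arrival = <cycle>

  0. router=(0,2) cycle=12 (inject)
  1. router=(1,2) cycle=16 dir=E
  2. router=(2,2) cycle=20 dir=E
  3. router=(2,1) cycle=24 dir=S

path = [(0,2), (1,2), (2,2), (2,1)]
arrival = 24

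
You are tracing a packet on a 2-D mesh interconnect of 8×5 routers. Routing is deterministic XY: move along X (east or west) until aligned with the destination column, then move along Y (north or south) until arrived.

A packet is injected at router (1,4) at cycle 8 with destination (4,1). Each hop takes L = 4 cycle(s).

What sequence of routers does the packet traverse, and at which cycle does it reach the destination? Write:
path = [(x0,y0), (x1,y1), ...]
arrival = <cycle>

path = [(1,4), (2,4), (3,4), (4,4), (4,3), (4,2), (4,1)]
arrival = 32

t=8: at (1,4)
t=12: at (2,4) after E
t=16: at (3,4) after E
t=20: at (4,4) after E
t=24: at (4,3) after S
t=28: at (4,2) after S
t=32: at (4,1) after S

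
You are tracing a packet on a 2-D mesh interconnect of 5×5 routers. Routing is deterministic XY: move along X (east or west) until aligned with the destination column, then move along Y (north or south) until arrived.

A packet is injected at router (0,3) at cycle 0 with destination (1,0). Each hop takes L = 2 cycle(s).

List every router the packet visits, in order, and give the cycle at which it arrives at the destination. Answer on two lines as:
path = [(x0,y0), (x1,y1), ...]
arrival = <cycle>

hop 0: (0,3) @ cyc 0
hop 1: (1,3) @ cyc 2  [E]
hop 2: (1,2) @ cyc 4  [S]
hop 3: (1,1) @ cyc 6  [S]
hop 4: (1,0) @ cyc 8  [S]

path = [(0,3), (1,3), (1,2), (1,1), (1,0)]
arrival = 8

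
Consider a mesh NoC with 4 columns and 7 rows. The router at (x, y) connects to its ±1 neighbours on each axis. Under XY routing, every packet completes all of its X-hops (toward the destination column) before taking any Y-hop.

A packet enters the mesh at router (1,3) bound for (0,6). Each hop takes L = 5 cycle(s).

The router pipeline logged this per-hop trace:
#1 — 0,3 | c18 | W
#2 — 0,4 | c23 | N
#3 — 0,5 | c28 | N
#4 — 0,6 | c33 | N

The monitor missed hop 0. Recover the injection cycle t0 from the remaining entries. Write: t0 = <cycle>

At hop 1 the cycle is 18; in general cyc_k = t0 + kL.
Subtract one hop: t0 = 18 − 5 = 13.

t0 = 13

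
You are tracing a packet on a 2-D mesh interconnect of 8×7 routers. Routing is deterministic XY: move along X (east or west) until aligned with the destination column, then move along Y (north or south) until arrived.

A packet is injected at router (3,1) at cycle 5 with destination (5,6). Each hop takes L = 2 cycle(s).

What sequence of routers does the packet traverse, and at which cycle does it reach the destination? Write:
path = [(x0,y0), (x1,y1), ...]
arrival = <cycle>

  0. router=(3,1) cycle=5 (inject)
  1. router=(4,1) cycle=7 dir=E
  2. router=(5,1) cycle=9 dir=E
  3. router=(5,2) cycle=11 dir=N
  4. router=(5,3) cycle=13 dir=N
  5. router=(5,4) cycle=15 dir=N
  6. router=(5,5) cycle=17 dir=N
  7. router=(5,6) cycle=19 dir=N

path = [(3,1), (4,1), (5,1), (5,2), (5,3), (5,4), (5,5), (5,6)]
arrival = 19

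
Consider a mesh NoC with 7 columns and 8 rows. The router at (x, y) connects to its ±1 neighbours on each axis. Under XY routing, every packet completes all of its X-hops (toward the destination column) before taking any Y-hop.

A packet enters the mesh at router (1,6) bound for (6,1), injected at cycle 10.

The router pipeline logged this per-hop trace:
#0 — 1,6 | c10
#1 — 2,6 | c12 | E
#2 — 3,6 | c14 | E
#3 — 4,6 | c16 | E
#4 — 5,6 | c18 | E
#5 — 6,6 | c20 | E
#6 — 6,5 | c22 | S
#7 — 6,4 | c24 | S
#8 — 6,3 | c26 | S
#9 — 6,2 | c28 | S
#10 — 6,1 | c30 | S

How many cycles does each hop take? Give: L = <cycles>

L = 2

From hop 0 (10) to hop 1 (12): +2 cycles.
Each hop adds L, hence L = 2.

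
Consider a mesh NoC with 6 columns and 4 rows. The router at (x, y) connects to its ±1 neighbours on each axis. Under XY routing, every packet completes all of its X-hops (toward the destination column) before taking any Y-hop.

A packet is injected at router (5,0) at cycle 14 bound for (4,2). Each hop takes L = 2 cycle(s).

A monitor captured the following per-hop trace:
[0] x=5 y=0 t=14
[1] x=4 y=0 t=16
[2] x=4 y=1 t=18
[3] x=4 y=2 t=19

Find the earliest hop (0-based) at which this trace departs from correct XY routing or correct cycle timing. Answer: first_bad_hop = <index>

[1] (-1,+0) / 2c ⇒ ok
[2] (+0,+1) / 2c ⇒ ok
[3] (+0,+1) / 1c ⇒ BAD: Δcyc=1≠L

first_bad_hop = 3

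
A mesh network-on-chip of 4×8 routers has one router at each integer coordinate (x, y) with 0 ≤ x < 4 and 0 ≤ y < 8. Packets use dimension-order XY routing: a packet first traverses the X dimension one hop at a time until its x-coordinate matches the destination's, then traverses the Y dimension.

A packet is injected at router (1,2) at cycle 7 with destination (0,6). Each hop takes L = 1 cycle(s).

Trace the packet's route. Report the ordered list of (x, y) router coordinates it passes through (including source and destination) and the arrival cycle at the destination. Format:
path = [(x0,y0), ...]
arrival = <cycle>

t=7: at (1,2)
t=8: at (0,2) after W
t=9: at (0,3) after N
t=10: at (0,4) after N
t=11: at (0,5) after N
t=12: at (0,6) after N

path = [(1,2), (0,2), (0,3), (0,4), (0,5), (0,6)]
arrival = 12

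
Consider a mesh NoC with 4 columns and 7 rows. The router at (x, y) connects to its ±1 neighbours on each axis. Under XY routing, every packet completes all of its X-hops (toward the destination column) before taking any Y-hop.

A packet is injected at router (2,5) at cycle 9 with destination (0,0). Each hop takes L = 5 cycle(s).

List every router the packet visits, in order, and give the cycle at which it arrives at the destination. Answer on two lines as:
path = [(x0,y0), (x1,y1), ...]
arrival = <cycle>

[0] x=2 y=5 t=9
[1] x=1 y=5 t=14 →W
[2] x=0 y=5 t=19 →W
[3] x=0 y=4 t=24 →S
[4] x=0 y=3 t=29 →S
[5] x=0 y=2 t=34 →S
[6] x=0 y=1 t=39 →S
[7] x=0 y=0 t=44 →S

path = [(2,5), (1,5), (0,5), (0,4), (0,3), (0,2), (0,1), (0,0)]
arrival = 44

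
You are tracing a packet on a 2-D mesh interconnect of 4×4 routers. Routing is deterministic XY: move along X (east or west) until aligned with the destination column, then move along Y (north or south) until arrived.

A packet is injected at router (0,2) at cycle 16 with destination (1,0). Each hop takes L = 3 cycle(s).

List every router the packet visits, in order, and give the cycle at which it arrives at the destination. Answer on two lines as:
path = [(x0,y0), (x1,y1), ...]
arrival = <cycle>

src (0,2)  cyc=16
E→(1,2)  cyc=19
S→(1,1)  cyc=22
S→(1,0)  cyc=25

path = [(0,2), (1,2), (1,1), (1,0)]
arrival = 25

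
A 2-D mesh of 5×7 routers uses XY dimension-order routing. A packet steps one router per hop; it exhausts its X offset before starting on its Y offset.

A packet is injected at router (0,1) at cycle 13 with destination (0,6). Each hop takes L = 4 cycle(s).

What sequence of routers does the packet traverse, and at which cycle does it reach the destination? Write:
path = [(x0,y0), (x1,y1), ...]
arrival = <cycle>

  0. router=(0,1) cycle=13 (inject)
  1. router=(0,2) cycle=17 dir=N
  2. router=(0,3) cycle=21 dir=N
  3. router=(0,4) cycle=25 dir=N
  4. router=(0,5) cycle=29 dir=N
  5. router=(0,6) cycle=33 dir=N

path = [(0,1), (0,2), (0,3), (0,4), (0,5), (0,6)]
arrival = 33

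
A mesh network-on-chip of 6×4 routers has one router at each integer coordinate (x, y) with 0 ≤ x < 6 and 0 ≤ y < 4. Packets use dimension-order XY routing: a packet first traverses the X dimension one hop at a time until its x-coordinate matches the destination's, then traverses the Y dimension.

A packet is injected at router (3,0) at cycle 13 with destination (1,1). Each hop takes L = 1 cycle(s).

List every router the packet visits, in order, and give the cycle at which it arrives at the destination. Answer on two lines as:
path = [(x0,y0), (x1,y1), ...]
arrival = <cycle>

hop 0: (3,0) @ cyc 13
hop 1: (2,0) @ cyc 14  [W]
hop 2: (1,0) @ cyc 15  [W]
hop 3: (1,1) @ cyc 16  [N]

path = [(3,0), (2,0), (1,0), (1,1)]
arrival = 16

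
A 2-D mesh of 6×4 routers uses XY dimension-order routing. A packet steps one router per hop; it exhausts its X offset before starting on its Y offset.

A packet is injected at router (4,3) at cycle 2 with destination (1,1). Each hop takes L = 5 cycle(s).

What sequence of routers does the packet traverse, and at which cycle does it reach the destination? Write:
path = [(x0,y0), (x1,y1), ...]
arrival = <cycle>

path = [(4,3), (3,3), (2,3), (1,3), (1,2), (1,1)]
arrival = 27

[0] x=4 y=3 t=2
[1] x=3 y=3 t=7 →W
[2] x=2 y=3 t=12 →W
[3] x=1 y=3 t=17 →W
[4] x=1 y=2 t=22 →S
[5] x=1 y=1 t=27 →S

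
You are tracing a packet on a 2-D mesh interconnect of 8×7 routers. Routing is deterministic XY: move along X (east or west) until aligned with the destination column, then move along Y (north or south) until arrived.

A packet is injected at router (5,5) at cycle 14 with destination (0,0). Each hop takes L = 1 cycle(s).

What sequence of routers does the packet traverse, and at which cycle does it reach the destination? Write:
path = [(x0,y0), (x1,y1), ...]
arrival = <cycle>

[0] x=5 y=5 t=14
[1] x=4 y=5 t=15 →W
[2] x=3 y=5 t=16 →W
[3] x=2 y=5 t=17 →W
[4] x=1 y=5 t=18 →W
[5] x=0 y=5 t=19 →W
[6] x=0 y=4 t=20 →S
[7] x=0 y=3 t=21 →S
[8] x=0 y=2 t=22 →S
[9] x=0 y=1 t=23 →S
[10] x=0 y=0 t=24 →S

path = [(5,5), (4,5), (3,5), (2,5), (1,5), (0,5), (0,4), (0,3), (0,2), (0,1), (0,0)]
arrival = 24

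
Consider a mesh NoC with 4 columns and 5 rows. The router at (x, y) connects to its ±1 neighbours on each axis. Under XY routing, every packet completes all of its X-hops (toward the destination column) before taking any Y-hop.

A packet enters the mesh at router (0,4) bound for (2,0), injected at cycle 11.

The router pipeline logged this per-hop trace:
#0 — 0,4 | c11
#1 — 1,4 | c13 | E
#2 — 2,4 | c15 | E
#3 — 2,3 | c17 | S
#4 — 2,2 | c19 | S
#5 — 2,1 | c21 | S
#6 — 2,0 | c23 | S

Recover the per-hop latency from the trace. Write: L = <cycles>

From hop 0 (11) to hop 1 (13): +2 cycles.
One hop costs L cycles, so L = 2.

L = 2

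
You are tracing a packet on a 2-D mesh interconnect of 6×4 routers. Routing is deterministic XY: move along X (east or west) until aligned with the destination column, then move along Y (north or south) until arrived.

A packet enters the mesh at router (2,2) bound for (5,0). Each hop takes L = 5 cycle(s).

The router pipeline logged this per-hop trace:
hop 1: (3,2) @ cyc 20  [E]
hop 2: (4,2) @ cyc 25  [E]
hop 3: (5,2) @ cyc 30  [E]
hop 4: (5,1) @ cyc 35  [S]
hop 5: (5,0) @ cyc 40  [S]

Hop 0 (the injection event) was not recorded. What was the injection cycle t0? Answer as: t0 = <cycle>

The first recorded entry is hop 1 at cycle 20.
t0 = cyc[1] − L = 20 − 5 = 15.

t0 = 15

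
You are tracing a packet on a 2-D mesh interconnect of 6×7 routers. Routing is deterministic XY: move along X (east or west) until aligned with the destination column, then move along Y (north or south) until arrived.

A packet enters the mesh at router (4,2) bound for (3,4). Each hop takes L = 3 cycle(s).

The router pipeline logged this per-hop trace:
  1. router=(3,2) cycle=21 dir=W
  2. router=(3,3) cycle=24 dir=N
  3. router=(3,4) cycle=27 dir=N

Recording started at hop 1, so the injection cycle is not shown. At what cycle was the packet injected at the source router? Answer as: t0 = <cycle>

t0 = 18

At hop 1 the cycle is 21; in general cyc_k = t0 + kL.
So t0 = 21 − 1·3 = 18.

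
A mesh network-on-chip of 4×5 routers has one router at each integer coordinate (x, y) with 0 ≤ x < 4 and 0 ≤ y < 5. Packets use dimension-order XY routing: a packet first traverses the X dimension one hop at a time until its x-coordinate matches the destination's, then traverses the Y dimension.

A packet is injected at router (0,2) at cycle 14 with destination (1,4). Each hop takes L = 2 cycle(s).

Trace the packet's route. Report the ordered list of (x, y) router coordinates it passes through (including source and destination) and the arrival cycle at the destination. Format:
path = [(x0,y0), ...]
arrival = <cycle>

src (0,2)  cyc=14
E→(1,2)  cyc=16
N→(1,3)  cyc=18
N→(1,4)  cyc=20

path = [(0,2), (1,2), (1,3), (1,4)]
arrival = 20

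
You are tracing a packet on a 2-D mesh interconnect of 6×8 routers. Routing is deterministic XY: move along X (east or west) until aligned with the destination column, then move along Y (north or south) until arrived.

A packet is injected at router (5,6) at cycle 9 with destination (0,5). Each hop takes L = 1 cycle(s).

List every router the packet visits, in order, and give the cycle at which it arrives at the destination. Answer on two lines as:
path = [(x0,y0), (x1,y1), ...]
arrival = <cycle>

path = [(5,6), (4,6), (3,6), (2,6), (1,6), (0,6), (0,5)]
arrival = 15

src (5,6)  cyc=9
W→(4,6)  cyc=10
W→(3,6)  cyc=11
W→(2,6)  cyc=12
W→(1,6)  cyc=13
W→(0,6)  cyc=14
S→(0,5)  cyc=15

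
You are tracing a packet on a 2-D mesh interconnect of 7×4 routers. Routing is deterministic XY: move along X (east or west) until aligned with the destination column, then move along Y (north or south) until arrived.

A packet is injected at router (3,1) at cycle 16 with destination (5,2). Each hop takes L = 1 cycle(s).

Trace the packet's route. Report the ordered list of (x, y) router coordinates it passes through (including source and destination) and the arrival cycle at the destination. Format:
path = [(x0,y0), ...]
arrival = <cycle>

path = [(3,1), (4,1), (5,1), (5,2)]
arrival = 19

t=16: at (3,1)
t=17: at (4,1) after E
t=18: at (5,1) after E
t=19: at (5,2) after N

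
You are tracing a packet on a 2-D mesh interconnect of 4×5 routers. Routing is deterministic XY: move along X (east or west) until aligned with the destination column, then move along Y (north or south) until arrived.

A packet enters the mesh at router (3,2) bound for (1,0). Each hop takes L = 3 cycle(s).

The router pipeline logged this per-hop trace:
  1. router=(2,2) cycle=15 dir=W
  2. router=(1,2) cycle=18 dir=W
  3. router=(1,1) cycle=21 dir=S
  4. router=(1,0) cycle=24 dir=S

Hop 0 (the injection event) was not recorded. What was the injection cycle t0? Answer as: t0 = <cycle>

t0 = 12

Hop 1 reached at cycle 15; hop k is at t0 + k·L.
Therefore t0 = 15 − L = 12.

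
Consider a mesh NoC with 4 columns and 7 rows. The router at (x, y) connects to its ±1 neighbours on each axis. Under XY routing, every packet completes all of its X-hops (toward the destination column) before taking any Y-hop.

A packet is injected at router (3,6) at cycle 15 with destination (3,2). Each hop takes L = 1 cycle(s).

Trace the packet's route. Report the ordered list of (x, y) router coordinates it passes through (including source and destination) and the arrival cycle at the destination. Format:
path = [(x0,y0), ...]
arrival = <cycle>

path = [(3,6), (3,5), (3,4), (3,3), (3,2)]
arrival = 19

  0. router=(3,6) cycle=15 (inject)
  1. router=(3,5) cycle=16 dir=S
  2. router=(3,4) cycle=17 dir=S
  3. router=(3,3) cycle=18 dir=S
  4. router=(3,2) cycle=19 dir=S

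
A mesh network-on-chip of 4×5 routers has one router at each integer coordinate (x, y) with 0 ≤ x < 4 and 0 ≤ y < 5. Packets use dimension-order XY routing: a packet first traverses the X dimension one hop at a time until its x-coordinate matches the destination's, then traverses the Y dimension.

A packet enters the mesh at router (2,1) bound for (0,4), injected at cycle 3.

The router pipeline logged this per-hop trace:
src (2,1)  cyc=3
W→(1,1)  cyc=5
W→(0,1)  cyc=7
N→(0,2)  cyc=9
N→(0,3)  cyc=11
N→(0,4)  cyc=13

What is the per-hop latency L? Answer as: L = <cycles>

L = 2

Δcyc across hop 0→1: 5 − 3 = 2.
That increment is L by definition: L = 2.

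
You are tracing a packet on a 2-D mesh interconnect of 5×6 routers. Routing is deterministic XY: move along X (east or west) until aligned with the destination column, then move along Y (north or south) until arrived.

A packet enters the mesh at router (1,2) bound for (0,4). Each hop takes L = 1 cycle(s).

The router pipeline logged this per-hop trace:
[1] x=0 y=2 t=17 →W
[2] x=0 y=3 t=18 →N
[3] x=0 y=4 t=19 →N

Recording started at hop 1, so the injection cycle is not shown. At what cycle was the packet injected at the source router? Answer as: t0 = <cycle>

t0 = 16

cyc[1] = 17 and cyc[k] = t0 + k·L for every k.
Subtract one hop: t0 = 17 − 1 = 16.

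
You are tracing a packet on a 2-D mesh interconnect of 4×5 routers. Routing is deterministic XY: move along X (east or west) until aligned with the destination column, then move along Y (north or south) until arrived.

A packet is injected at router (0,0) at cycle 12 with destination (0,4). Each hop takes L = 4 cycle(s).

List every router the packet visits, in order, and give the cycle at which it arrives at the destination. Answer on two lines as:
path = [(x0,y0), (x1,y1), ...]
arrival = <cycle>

path = [(0,0), (0,1), (0,2), (0,3), (0,4)]
arrival = 28

[0] x=0 y=0 t=12
[1] x=0 y=1 t=16 →N
[2] x=0 y=2 t=20 →N
[3] x=0 y=3 t=24 →N
[4] x=0 y=4 t=28 →N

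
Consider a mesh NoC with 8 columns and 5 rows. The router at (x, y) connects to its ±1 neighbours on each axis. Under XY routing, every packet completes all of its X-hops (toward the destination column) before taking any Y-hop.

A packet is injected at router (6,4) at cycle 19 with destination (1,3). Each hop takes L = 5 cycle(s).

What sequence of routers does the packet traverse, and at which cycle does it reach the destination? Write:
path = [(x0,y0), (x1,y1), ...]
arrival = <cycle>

path = [(6,4), (5,4), (4,4), (3,4), (2,4), (1,4), (1,3)]
arrival = 49

  0. router=(6,4) cycle=19 (inject)
  1. router=(5,4) cycle=24 dir=W
  2. router=(4,4) cycle=29 dir=W
  3. router=(3,4) cycle=34 dir=W
  4. router=(2,4) cycle=39 dir=W
  5. router=(1,4) cycle=44 dir=W
  6. router=(1,3) cycle=49 dir=S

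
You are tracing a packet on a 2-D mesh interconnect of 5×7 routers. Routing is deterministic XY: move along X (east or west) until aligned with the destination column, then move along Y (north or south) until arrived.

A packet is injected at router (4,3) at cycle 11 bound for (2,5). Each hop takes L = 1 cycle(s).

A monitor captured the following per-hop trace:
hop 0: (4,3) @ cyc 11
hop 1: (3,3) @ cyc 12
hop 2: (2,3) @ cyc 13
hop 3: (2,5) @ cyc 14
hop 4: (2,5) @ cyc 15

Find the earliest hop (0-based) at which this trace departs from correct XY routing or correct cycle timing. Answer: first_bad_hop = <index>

first_bad_hop = 3

hop 1: step (-1,+0), +1 cyc — ok
hop 2: step (-1,+0), +1 cyc — ok
hop 3: step (+0,+2), +1 cyc — BAD: non-unit step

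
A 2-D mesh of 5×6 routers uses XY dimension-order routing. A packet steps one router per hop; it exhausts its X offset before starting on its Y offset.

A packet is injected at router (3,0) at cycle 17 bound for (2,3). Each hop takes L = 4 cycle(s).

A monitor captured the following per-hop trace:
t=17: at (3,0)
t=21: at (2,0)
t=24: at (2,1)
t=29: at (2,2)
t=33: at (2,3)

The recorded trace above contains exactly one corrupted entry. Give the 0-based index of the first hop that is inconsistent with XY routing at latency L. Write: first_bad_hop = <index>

first_bad_hop = 2

  1: Δx=-1 Δy=+0 Δt=4 [ok]
  2: Δx=+0 Δy=+1 Δt=3 [BAD: Δcyc=3≠L]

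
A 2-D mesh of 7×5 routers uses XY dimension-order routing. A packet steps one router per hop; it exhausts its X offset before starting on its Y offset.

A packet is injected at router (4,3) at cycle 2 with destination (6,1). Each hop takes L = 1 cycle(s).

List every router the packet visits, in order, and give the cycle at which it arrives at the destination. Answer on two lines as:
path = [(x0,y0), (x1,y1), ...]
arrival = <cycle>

hop 0: (4,3) @ cyc 2
hop 1: (5,3) @ cyc 3  [E]
hop 2: (6,3) @ cyc 4  [E]
hop 3: (6,2) @ cyc 5  [S]
hop 4: (6,1) @ cyc 6  [S]

path = [(4,3), (5,3), (6,3), (6,2), (6,1)]
arrival = 6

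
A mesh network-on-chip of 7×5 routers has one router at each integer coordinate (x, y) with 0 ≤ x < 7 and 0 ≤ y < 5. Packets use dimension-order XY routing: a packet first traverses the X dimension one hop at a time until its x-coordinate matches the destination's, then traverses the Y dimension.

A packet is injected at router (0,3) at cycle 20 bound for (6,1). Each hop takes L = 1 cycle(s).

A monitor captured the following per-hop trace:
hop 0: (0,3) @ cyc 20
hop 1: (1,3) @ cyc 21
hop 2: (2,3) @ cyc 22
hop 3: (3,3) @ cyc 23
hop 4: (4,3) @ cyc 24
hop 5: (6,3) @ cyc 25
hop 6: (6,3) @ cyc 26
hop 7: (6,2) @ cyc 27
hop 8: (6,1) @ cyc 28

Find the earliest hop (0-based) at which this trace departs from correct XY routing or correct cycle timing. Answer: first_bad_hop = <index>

  1: Δx=+1 Δy=+0 Δt=1 [ok]
  2: Δx=+1 Δy=+0 Δt=1 [ok]
  3: Δx=+1 Δy=+0 Δt=1 [ok]
  4: Δx=+1 Δy=+0 Δt=1 [ok]
  5: Δx=+2 Δy=+0 Δt=1 [BAD: non-unit step]

first_bad_hop = 5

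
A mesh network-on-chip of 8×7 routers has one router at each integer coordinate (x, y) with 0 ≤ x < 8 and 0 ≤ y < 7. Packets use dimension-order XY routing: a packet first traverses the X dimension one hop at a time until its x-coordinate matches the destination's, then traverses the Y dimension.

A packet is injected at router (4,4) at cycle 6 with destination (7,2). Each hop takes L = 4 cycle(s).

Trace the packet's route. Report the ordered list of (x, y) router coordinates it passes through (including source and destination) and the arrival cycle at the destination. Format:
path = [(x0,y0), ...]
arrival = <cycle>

path = [(4,4), (5,4), (6,4), (7,4), (7,3), (7,2)]
arrival = 26

t=6: at (4,4)
t=10: at (5,4) after E
t=14: at (6,4) after E
t=18: at (7,4) after E
t=22: at (7,3) after S
t=26: at (7,2) after S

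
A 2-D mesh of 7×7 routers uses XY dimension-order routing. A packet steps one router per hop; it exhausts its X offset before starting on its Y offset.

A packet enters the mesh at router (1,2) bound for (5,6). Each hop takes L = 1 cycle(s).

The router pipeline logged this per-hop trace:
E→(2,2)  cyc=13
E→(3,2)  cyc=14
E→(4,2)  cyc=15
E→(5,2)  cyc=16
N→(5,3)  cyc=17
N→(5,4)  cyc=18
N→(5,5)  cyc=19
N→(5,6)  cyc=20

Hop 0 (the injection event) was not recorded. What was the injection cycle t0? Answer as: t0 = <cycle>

t0 = 12

At hop 1 the cycle is 13; in general cyc_k = t0 + kL.
Therefore t0 = 13 − L = 12.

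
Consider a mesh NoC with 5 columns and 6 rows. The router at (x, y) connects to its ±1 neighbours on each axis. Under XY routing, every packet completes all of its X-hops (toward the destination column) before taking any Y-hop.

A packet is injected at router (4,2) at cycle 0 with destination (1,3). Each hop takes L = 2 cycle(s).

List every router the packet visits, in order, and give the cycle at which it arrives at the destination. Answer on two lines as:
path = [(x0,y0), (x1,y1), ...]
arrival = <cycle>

path = [(4,2), (3,2), (2,2), (1,2), (1,3)]
arrival = 8

#0 — 4,2 | c0
#1 — 3,2 | c2 | W
#2 — 2,2 | c4 | W
#3 — 1,2 | c6 | W
#4 — 1,3 | c8 | N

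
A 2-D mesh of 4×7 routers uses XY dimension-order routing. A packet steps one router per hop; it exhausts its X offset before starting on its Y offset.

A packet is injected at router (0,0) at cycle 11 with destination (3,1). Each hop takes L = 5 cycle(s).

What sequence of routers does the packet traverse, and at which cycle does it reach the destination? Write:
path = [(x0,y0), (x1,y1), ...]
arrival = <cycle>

path = [(0,0), (1,0), (2,0), (3,0), (3,1)]
arrival = 31

#0 — 0,0 | c11
#1 — 1,0 | c16 | E
#2 — 2,0 | c21 | E
#3 — 3,0 | c26 | E
#4 — 3,1 | c31 | N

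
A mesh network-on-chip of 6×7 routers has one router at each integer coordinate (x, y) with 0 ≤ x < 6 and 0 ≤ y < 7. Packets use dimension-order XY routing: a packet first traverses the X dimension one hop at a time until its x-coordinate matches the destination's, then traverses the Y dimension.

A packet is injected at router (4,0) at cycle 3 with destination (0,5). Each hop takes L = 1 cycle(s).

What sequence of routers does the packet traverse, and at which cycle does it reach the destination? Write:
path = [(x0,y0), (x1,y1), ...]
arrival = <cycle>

t=3: at (4,0)
t=4: at (3,0) after W
t=5: at (2,0) after W
t=6: at (1,0) after W
t=7: at (0,0) after W
t=8: at (0,1) after N
t=9: at (0,2) after N
t=10: at (0,3) after N
t=11: at (0,4) after N
t=12: at (0,5) after N

path = [(4,0), (3,0), (2,0), (1,0), (0,0), (0,1), (0,2), (0,3), (0,4), (0,5)]
arrival = 12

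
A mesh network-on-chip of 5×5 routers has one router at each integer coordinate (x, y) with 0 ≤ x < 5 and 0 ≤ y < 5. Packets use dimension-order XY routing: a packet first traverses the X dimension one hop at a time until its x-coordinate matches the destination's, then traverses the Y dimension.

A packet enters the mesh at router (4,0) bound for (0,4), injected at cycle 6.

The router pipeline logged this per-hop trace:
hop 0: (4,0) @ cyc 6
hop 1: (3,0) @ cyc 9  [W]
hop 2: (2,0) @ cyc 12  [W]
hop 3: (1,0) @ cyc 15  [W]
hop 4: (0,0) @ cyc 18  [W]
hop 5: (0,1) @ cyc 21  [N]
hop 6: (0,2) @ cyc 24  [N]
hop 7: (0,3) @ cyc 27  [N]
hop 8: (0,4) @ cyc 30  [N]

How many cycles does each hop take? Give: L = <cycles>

L = 3

Between hops 0 and 1 the cycle counter advances 9 − 6 = 3.
Per-hop latency L = Δcyc = 3.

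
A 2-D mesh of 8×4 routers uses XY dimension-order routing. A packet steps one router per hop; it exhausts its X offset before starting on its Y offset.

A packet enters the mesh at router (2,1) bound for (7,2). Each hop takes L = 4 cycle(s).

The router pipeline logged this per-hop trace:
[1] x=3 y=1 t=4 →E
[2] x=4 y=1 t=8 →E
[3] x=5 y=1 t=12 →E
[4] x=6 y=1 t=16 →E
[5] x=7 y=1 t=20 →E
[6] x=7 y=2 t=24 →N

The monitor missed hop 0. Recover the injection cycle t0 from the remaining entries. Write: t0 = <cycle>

Hop 1 reached at cycle 4; hop k is at t0 + k·L.
So t0 = 4 − 1·4 = 0.

t0 = 0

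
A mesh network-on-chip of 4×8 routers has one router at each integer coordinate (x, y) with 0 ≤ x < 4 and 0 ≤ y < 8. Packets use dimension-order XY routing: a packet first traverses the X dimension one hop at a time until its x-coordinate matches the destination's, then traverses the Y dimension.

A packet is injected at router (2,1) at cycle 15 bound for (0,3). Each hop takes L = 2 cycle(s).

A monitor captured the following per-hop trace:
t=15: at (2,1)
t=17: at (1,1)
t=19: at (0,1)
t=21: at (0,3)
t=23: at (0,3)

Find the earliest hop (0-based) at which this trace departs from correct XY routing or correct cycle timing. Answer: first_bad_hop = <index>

[1] (-1,+0) / 2c ⇒ ok
[2] (-1,+0) / 2c ⇒ ok
[3] (+0,+2) / 2c ⇒ BAD: non-unit step

first_bad_hop = 3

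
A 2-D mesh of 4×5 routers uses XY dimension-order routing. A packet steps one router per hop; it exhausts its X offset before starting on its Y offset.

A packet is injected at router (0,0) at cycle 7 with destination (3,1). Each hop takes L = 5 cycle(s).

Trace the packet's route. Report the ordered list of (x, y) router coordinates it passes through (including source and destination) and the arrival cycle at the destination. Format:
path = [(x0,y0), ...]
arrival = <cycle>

path = [(0,0), (1,0), (2,0), (3,0), (3,1)]
arrival = 27

hop 0: (0,0) @ cyc 7
hop 1: (1,0) @ cyc 12  [E]
hop 2: (2,0) @ cyc 17  [E]
hop 3: (3,0) @ cyc 22  [E]
hop 4: (3,1) @ cyc 27  [N]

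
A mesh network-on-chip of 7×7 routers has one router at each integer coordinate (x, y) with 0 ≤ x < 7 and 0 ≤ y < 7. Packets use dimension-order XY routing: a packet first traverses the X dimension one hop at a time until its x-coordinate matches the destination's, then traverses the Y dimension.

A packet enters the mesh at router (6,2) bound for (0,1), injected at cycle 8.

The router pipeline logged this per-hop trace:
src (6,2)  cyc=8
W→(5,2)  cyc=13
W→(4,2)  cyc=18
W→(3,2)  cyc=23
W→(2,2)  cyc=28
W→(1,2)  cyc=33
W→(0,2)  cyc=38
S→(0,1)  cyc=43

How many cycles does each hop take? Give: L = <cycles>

L = 5

Between hops 0 and 1 the cycle counter advances 13 − 8 = 5.
That increment is L by definition: L = 5.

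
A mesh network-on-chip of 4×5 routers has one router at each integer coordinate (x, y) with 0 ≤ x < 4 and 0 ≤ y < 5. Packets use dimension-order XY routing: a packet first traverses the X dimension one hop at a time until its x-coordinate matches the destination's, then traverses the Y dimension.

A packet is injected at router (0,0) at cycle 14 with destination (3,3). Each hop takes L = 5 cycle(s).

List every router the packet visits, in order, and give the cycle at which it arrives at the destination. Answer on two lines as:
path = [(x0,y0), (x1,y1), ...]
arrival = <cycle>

path = [(0,0), (1,0), (2,0), (3,0), (3,1), (3,2), (3,3)]
arrival = 44

#0 — 0,0 | c14
#1 — 1,0 | c19 | E
#2 — 2,0 | c24 | E
#3 — 3,0 | c29 | E
#4 — 3,1 | c34 | N
#5 — 3,2 | c39 | N
#6 — 3,3 | c44 | N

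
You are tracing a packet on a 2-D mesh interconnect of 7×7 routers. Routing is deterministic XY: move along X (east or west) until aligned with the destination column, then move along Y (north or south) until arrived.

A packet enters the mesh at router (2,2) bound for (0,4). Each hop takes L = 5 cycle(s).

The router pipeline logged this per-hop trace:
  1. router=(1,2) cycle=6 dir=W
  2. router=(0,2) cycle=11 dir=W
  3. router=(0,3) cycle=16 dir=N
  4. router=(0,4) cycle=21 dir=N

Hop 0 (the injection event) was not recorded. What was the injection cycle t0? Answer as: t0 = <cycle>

The first recorded entry is hop 1 at cycle 6.
Therefore t0 = 6 − L = 1.

t0 = 1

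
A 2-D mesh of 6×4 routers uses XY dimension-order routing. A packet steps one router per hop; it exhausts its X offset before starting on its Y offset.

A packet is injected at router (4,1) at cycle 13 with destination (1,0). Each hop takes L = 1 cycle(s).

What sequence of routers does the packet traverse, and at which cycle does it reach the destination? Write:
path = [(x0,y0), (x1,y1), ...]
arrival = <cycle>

path = [(4,1), (3,1), (2,1), (1,1), (1,0)]
arrival = 17

hop 0: (4,1) @ cyc 13
hop 1: (3,1) @ cyc 14  [W]
hop 2: (2,1) @ cyc 15  [W]
hop 3: (1,1) @ cyc 16  [W]
hop 4: (1,0) @ cyc 17  [S]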